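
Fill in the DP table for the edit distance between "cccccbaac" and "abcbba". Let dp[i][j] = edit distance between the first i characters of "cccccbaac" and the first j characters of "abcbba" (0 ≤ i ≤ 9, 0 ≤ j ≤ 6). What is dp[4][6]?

5

   ''  a  b  c  b  b  a
''  0  1  2  3  4  5  6
 c  1  1  2  2  3  4  5
 c  2  2  2  2  3  4  5
 c  3  3  3  2  3  4  5
 c  4  4  4  3  3  4  5
 c  5  5  5  4  4  4  5
 b  6  6  5  5  4  4  5
 a  7  6  6  6  5  5  4
 a  8  7  7  7  6  6  5
 c  9  8  8  7  7  7  6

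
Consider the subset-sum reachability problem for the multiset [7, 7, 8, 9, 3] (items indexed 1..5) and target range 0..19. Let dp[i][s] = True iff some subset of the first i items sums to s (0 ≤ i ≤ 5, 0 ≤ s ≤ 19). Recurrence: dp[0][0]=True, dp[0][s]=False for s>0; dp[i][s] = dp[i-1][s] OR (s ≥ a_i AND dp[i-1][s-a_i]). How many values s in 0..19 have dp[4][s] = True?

i\s   0   1   2   3   4   5   6   7   8   9  10  11  12  13  14  15  16  17  18  19
  0   T   F   F   F   F   F   F   F   F   F   F   F   F   F   F   F   F   F   F   F
  1   T   F   F   F   F   F   F   T   F   F   F   F   F   F   F   F   F   F   F   F
  2   T   F   F   F   F   F   F   T   F   F   F   F   F   F   T   F   F   F   F   F
  3   T   F   F   F   F   F   F   T   T   F   F   F   F   F   T   T   F   F   F   F
  4   T   F   F   F   F   F   F   T   T   T   F   F   F   F   T   T   T   T   F   F
  5   T   F   F   T   F   F   F   T   T   T   T   T   T   F   T   T   T   T   T   T

8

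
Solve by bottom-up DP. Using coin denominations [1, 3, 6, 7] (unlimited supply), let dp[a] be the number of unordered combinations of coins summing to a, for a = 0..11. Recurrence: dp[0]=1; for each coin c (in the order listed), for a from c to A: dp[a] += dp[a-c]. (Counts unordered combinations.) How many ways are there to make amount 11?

8

after  coin     0     1     2     3     4     5     6     7     8     9    10    11
          1     1     1     1     1     1     1     1     1     1     1     1     1
          3     1     1     1     2     2     2     3     3     3     4     4     4
          6     1     1     1     2     2     2     4     4     4     6     6     6
          7     1     1     1     2     2     2     4     5     5     7     8     8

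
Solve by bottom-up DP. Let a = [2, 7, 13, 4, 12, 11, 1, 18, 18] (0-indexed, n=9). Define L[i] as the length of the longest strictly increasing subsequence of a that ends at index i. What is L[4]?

   i    0    1    2    3    4    5    6    7    8
a[i]    2    7   13    4   12   11    1   18   18
L[i]    1    2    3    2    3    3    1    4    4

3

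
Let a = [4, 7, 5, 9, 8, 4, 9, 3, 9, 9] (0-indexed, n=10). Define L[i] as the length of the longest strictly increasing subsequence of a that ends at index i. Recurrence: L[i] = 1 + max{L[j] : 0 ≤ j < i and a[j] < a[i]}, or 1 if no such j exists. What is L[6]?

   i    0    1    2    3    4    5    6    7    8    9
a[i]    4    7    5    9    8    4    9    3    9    9
L[i]    1    2    2    3    3    1    4    1    4    4

4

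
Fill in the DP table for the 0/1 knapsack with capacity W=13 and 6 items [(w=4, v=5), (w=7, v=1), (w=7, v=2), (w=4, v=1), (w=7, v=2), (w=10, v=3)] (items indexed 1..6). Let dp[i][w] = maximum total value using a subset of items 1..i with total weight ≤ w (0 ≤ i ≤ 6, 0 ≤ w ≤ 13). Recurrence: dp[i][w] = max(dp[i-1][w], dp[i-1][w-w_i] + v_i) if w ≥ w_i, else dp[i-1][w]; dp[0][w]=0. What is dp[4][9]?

i\w   0   1   2   3   4   5   6   7   8   9  10  11  12  13
  0   0   0   0   0   0   0   0   0   0   0   0   0   0   0
  1   0   0   0   0   5   5   5   5   5   5   5   5   5   5
  2   0   0   0   0   5   5   5   5   5   5   5   6   6   6
  3   0   0   0   0   5   5   5   5   5   5   5   7   7   7
  4   0   0   0   0   5   5   5   5   6   6   6   7   7   7
  5   0   0   0   0   5   5   5   5   6   6   6   7   7   7
  6   0   0   0   0   5   5   5   5   6   6   6   7   7   7

6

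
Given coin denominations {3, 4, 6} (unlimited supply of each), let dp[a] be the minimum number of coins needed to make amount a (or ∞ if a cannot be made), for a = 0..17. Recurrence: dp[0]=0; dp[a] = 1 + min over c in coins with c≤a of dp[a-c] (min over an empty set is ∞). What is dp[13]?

 a  0  1  2  3  4  5  6  7  8  9 10 11 12 13 14 15 16 17
dp  0  -  -  1  1  -  1  2  2  2  2  3  2  3  3  3  3  4
(- denotes ∞ / unreachable)

3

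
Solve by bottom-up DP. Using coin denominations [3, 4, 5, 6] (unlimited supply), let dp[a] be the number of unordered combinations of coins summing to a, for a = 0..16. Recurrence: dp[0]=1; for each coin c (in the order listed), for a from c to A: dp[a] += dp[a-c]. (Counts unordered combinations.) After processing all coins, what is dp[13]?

after  coin     0     1     2     3     4     5     6     7     8     9    10    11    12    13    14    15    16
          3     1     0     0     1     0     0     1     0     0     1     0     0     1     0     0     1     0
          4     1     0     0     1     1     0     1     1     1     1     1     1     2     1     1     2     2
          5     1     0     0     1     1     1     1     1     2     2     2     2     3     3     3     4     4
          6     1     0     0     1     1     1     2     1     2     3     3     3     5     4     5     7     7

4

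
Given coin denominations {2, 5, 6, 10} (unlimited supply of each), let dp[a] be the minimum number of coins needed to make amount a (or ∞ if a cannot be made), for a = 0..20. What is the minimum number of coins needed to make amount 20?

2

 a  0  1  2  3  4  5  6  7  8  9 10 11 12 13 14 15 16 17 18 19 20
dp  0  -  1  -  2  1  1  2  2  3  1  2  2  3  3  2  2  3  3  4  2
(- denotes ∞ / unreachable)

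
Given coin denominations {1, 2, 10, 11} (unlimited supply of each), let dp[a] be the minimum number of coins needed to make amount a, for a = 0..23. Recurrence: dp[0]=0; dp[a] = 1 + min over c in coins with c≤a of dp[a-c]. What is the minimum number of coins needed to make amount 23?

 a  0  1  2  3  4  5  6  7  8  9 10 11 12 13 14 15 16 17 18 19 20 21 22 23
dp  0  1  1  2  2  3  3  4  4  5  1  1  2  2  3  3  4  4  5  5  2  2  2  3

3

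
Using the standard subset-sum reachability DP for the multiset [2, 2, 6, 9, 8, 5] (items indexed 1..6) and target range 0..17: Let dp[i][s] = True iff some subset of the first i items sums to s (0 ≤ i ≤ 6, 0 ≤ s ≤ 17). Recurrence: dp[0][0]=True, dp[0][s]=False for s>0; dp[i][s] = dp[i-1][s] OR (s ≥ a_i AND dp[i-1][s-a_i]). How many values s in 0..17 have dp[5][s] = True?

14

i\s   0   1   2   3   4   5   6   7   8   9  10  11  12  13  14  15  16  17
  0   T   F   F   F   F   F   F   F   F   F   F   F   F   F   F   F   F   F
  1   T   F   T   F   F   F   F   F   F   F   F   F   F   F   F   F   F   F
  2   T   F   T   F   T   F   F   F   F   F   F   F   F   F   F   F   F   F
  3   T   F   T   F   T   F   T   F   T   F   T   F   F   F   F   F   F   F
  4   T   F   T   F   T   F   T   F   T   T   T   T   F   T   F   T   F   T
  5   T   F   T   F   T   F   T   F   T   T   T   T   T   T   T   T   T   T
  6   T   F   T   F   T   T   T   T   T   T   T   T   T   T   T   T   T   T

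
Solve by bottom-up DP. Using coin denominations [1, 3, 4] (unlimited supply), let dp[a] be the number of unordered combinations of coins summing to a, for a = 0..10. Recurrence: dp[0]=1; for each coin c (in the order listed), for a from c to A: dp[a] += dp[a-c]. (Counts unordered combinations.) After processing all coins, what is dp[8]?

6

after  coin     0     1     2     3     4     5     6     7     8     9    10
          1     1     1     1     1     1     1     1     1     1     1     1
          3     1     1     1     2     2     2     3     3     3     4     4
          4     1     1     1     2     3     3     4     5     6     7     8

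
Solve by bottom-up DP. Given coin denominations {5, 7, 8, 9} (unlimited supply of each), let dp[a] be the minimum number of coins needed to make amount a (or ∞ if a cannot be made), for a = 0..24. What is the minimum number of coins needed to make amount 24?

3

 a  0  1  2  3  4  5  6  7  8  9 10 11 12 13 14 15 16 17 18 19 20 21 22 23 24
dp  0  -  -  -  -  1  -  1  1  1  2  -  2  2  2  2  2  2  2  3  3  3  3  3  3
(- denotes ∞ / unreachable)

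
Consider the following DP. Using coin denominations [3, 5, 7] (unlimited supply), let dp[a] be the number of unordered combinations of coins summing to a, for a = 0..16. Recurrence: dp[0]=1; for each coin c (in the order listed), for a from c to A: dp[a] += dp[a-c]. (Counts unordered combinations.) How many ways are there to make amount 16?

after  coin     0     1     2     3     4     5     6     7     8     9    10    11    12    13    14    15    16
          3     1     0     0     1     0     0     1     0     0     1     0     0     1     0     0     1     0
          5     1     0     0     1     0     1     1     0     1     1     1     1     1     1     1     2     1
          7     1     0     0     1     0     1     1     1     1     1     2     1     2     2     2     3     2

2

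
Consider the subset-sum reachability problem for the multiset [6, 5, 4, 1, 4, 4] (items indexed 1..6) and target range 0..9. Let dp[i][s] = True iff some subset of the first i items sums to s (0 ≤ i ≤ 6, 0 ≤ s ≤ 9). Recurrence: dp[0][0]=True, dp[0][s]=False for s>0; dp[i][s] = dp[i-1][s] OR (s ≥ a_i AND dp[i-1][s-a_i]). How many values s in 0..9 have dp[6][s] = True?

8

i\s   0   1   2   3   4   5   6   7   8   9
  0   T   F   F   F   F   F   F   F   F   F
  1   T   F   F   F   F   F   T   F   F   F
  2   T   F   F   F   F   T   T   F   F   F
  3   T   F   F   F   T   T   T   F   F   T
  4   T   T   F   F   T   T   T   T   F   T
  5   T   T   F   F   T   T   T   T   T   T
  6   T   T   F   F   T   T   T   T   T   T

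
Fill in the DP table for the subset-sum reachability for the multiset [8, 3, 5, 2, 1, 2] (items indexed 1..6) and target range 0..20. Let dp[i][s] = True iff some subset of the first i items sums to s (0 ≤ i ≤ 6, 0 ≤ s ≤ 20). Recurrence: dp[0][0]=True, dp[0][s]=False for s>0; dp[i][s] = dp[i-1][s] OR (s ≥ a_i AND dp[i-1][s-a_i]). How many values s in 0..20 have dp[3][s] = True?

7

i\s   0   1   2   3   4   5   6   7   8   9  10  11  12  13  14  15  16  17  18  19  20
  0   T   F   F   F   F   F   F   F   F   F   F   F   F   F   F   F   F   F   F   F   F
  1   T   F   F   F   F   F   F   F   T   F   F   F   F   F   F   F   F   F   F   F   F
  2   T   F   F   T   F   F   F   F   T   F   F   T   F   F   F   F   F   F   F   F   F
  3   T   F   F   T   F   T   F   F   T   F   F   T   F   T   F   F   T   F   F   F   F
  4   T   F   T   T   F   T   F   T   T   F   T   T   F   T   F   T   T   F   T   F   F
  5   T   T   T   T   T   T   T   T   T   T   T   T   T   T   T   T   T   T   T   T   F
  6   T   T   T   T   T   T   T   T   T   T   T   T   T   T   T   T   T   T   T   T   T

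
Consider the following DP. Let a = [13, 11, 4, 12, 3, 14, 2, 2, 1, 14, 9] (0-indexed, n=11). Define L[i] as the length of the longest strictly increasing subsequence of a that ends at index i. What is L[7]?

1

   i    0    1    2    3    4    5    6    7    8    9   10
a[i]   13   11    4   12    3   14    2    2    1   14    9
L[i]    1    1    1    2    1    3    1    1    1    3    2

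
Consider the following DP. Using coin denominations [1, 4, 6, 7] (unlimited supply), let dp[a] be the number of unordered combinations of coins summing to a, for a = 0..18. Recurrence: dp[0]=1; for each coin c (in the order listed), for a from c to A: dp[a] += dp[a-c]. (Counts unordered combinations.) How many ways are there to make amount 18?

after  coin     0     1     2     3     4     5     6     7     8     9    10    11    12    13    14    15    16    17    18
          1     1     1     1     1     1     1     1     1     1     1     1     1     1     1     1     1     1     1     1
          4     1     1     1     1     2     2     2     2     3     3     3     3     4     4     4     4     5     5     5
          6     1     1     1     1     2     2     3     3     4     4     5     5     7     7     8     8    10    10    12
          7     1     1     1     1     2     2     3     4     5     5     6     7     9    10    12    13    15    16    19

19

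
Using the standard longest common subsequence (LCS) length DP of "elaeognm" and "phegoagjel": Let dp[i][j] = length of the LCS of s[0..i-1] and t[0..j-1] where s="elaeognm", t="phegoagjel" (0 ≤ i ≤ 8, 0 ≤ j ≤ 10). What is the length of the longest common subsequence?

3

   ''  p  h  e  g  o  a  g  j  e  l
''  0  0  0  0  0  0  0  0  0  0  0
 e  0  0  0  1  1  1  1  1  1  1  1
 l  0  0  0  1  1  1  1  1  1  1  2
 a  0  0  0  1  1  1  2  2  2  2  2
 e  0  0  0  1  1  1  2  2  2  3  3
 o  0  0  0  1  1  2  2  2  2  3  3
 g  0  0  0  1  2  2  2  3  3  3  3
 n  0  0  0  1  2  2  2  3  3  3  3
 m  0  0  0  1  2  2  2  3  3  3  3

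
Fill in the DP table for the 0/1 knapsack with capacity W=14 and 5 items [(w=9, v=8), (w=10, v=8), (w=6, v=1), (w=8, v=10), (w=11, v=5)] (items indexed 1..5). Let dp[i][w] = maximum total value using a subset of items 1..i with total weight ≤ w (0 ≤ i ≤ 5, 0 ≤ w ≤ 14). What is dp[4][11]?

i\w   0   1   2   3   4   5   6   7   8   9  10  11  12  13  14
  0   0   0   0   0   0   0   0   0   0   0   0   0   0   0   0
  1   0   0   0   0   0   0   0   0   0   8   8   8   8   8   8
  2   0   0   0   0   0   0   0   0   0   8   8   8   8   8   8
  3   0   0   0   0   0   0   1   1   1   8   8   8   8   8   8
  4   0   0   0   0   0   0   1   1  10  10  10  10  10  10  11
  5   0   0   0   0   0   0   1   1  10  10  10  10  10  10  11

10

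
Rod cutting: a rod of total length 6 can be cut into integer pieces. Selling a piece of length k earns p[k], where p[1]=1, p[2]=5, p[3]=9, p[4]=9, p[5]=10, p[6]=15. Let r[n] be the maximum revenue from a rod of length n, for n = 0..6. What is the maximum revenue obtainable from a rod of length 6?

18

   n    0    1    2    3    4    5    6
r[n]    0    1    5    9   10   14   18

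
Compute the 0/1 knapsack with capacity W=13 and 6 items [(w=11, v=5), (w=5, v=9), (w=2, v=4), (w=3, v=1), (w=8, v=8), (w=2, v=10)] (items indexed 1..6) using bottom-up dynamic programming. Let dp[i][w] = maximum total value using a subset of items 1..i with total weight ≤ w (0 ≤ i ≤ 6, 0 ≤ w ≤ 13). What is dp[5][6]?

9

i\w   0   1   2   3   4   5   6   7   8   9  10  11  12  13
  0   0   0   0   0   0   0   0   0   0   0   0   0   0   0
  1   0   0   0   0   0   0   0   0   0   0   0   5   5   5
  2   0   0   0   0   0   9   9   9   9   9   9   9   9   9
  3   0   0   4   4   4   9   9  13  13  13  13  13  13  13
  4   0   0   4   4   4   9   9  13  13  13  14  14  14  14
  5   0   0   4   4   4   9   9  13  13  13  14  14  14  17
  6   0   0  10  10  14  14  14  19  19  23  23  23  24  24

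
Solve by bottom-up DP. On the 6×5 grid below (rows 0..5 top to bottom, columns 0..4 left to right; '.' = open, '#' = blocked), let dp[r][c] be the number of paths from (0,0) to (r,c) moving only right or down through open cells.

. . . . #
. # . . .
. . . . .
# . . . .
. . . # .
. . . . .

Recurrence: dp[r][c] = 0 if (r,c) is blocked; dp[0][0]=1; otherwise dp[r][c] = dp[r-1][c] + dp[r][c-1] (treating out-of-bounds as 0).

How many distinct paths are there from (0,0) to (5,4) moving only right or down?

r\c   0   1   2   3   4
  0   1   1   1   1   0
  1   1   0   1   2   2
  2   1   1   2   4   6
  3   0   1   3   7  13
  4   0   1   4   0  13
  5   0   1   5   5  18

18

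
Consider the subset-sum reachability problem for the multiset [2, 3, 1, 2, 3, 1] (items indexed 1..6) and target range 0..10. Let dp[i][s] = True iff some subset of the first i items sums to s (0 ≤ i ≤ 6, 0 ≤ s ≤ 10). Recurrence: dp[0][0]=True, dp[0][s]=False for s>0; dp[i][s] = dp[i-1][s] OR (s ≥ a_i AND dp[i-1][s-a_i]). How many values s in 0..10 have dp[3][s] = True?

7

i\s   0   1   2   3   4   5   6   7   8   9  10
  0   T   F   F   F   F   F   F   F   F   F   F
  1   T   F   T   F   F   F   F   F   F   F   F
  2   T   F   T   T   F   T   F   F   F   F   F
  3   T   T   T   T   T   T   T   F   F   F   F
  4   T   T   T   T   T   T   T   T   T   F   F
  5   T   T   T   T   T   T   T   T   T   T   T
  6   T   T   T   T   T   T   T   T   T   T   T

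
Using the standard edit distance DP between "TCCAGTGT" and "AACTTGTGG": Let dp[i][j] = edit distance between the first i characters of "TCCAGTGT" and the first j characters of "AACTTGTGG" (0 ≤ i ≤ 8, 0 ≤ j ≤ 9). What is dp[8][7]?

4

   ''  A  A  C  T  T  G  T  G  G
''  0  1  2  3  4  5  6  7  8  9
 T  1  1  2  3  3  4  5  6  7  8
 C  2  2  2  2  3  4  5  6  7  8
 C  3  3  3  2  3  4  5  6  7  8
 A  4  3  3  3  3  4  5  6  7  8
 G  5  4  4  4  4  4  4  5  6  7
 T  6  5  5  5  4  4  5  4  5  6
 G  7  6  6  6  5  5  4  5  4  5
 T  8  7  7  7  6  5  5  4  5  5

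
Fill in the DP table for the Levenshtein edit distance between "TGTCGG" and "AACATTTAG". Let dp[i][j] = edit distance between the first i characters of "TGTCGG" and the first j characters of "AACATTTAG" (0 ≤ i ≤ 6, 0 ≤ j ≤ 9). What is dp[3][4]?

4

   ''  A  A  C  A  T  T  T  A  G
''  0  1  2  3  4  5  6  7  8  9
 T  1  1  2  3  4  4  5  6  7  8
 G  2  2  2  3  4  5  5  6  7  7
 T  3  3  3  3  4  4  5  5  6  7
 C  4  4  4  3  4  5  5  6  6  7
 G  5  5  5  4  4  5  6  6  7  6
 G  6  6  6  5  5  5  6  7  7  7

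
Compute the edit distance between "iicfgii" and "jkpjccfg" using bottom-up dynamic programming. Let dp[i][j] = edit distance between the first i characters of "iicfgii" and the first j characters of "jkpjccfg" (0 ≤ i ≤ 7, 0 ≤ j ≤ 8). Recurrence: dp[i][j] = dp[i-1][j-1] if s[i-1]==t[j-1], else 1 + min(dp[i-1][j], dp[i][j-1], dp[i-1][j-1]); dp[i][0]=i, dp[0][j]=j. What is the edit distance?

7

   ''  j  k  p  j  c  c  f  g
''  0  1  2  3  4  5  6  7  8
 i  1  1  2  3  4  5  6  7  8
 i  2  2  2  3  4  5  6  7  8
 c  3  3  3  3  4  4  5  6  7
 f  4  4  4  4  4  5  5  5  6
 g  5  5  5  5  5  5  6  6  5
 i  6  6  6  6  6  6  6  7  6
 i  7  7  7  7  7  7  7  7  7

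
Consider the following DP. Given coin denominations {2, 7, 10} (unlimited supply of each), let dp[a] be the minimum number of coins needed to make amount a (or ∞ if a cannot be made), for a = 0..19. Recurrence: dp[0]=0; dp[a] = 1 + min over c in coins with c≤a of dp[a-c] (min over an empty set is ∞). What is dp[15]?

5

 a  0  1  2  3  4  5  6  7  8  9 10 11 12 13 14 15 16 17 18 19
dp  0  -  1  -  2  -  3  1  4  2  1  3  2  4  2  5  3  2  4  3
(- denotes ∞ / unreachable)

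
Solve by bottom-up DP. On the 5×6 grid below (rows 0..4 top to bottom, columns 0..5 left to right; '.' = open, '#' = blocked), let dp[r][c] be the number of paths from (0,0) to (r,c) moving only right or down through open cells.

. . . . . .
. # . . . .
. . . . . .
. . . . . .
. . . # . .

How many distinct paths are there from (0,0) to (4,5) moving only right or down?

41

r\c   0   1   2   3   4   5
  0   1   1   1   1   1   1
  1   1   0   1   2   3   4
  2   1   1   2   4   7  11
  3   1   2   4   8  15  26
  4   1   3   7   0  15  41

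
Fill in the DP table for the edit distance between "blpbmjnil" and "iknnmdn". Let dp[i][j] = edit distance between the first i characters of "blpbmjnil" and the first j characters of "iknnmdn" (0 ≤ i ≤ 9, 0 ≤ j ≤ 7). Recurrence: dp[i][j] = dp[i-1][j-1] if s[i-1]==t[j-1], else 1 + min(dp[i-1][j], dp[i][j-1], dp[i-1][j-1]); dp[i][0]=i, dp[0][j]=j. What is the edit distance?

7

   ''  i  k  n  n  m  d  n
''  0  1  2  3  4  5  6  7
 b  1  1  2  3  4  5  6  7
 l  2  2  2  3  4  5  6  7
 p  3  3  3  3  4  5  6  7
 b  4  4  4  4  4  5  6  7
 m  5  5  5  5  5  4  5  6
 j  6  6  6  6  6  5  5  6
 n  7  7  7  6  6  6  6  5
 i  8  7  8  7  7  7  7  6
 l  9  8  8  8  8  8  8  7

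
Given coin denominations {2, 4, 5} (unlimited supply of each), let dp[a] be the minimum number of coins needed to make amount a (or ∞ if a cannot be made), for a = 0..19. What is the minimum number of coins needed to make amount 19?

 a  0  1  2  3  4  5  6  7  8  9 10 11 12 13 14 15 16 17 18 19
dp  0  -  1  -  1  1  2  2  2  2  2  3  3  3  3  3  4  4  4  4
(- denotes ∞ / unreachable)

4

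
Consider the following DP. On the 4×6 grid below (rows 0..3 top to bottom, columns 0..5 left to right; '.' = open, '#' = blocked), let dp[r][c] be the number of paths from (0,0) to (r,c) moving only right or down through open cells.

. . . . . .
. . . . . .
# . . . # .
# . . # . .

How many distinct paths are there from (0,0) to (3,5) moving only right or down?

r\c   0   1   2   3   4   5
  0   1   1   1   1   1   1
  1   1   2   3   4   5   6
  2   0   2   5   9   0   6
  3   0   2   7   0   0   6

6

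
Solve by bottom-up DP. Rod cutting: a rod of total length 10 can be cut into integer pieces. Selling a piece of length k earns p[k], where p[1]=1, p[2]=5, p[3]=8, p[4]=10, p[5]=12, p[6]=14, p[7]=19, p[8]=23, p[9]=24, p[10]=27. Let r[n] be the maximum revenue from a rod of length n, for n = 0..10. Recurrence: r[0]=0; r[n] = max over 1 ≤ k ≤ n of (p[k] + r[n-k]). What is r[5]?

   n    0    1    2    3    4    5    6    7    8    9   10
r[n]    0    1    5    8   10   13   16   19   23   24   28

13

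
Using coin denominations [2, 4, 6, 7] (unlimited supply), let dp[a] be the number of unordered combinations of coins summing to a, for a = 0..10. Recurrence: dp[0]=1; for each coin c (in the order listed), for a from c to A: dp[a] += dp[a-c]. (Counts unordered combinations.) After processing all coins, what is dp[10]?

after  coin     0     1     2     3     4     5     6     7     8     9    10
          2     1     0     1     0     1     0     1     0     1     0     1
          4     1     0     1     0     2     0     2     0     3     0     3
          6     1     0     1     0     2     0     3     0     4     0     5
          7     1     0     1     0     2     0     3     1     4     1     5

5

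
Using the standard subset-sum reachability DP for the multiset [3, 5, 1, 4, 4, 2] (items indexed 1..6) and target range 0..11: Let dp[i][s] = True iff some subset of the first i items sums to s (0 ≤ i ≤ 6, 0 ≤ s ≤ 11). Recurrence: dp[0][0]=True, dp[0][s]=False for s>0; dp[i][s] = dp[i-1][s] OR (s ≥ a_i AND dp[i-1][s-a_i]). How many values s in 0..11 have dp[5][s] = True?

11

i\s   0   1   2   3   4   5   6   7   8   9  10  11
  0   T   F   F   F   F   F   F   F   F   F   F   F
  1   T   F   F   T   F   F   F   F   F   F   F   F
  2   T   F   F   T   F   T   F   F   T   F   F   F
  3   T   T   F   T   T   T   T   F   T   T   F   F
  4   T   T   F   T   T   T   T   T   T   T   T   F
  5   T   T   F   T   T   T   T   T   T   T   T   T
  6   T   T   T   T   T   T   T   T   T   T   T   T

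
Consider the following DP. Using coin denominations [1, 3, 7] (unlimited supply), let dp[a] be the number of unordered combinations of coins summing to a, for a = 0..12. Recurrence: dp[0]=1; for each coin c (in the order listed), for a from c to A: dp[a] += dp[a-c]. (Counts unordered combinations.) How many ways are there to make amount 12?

after  coin     0     1     2     3     4     5     6     7     8     9    10    11    12
          1     1     1     1     1     1     1     1     1     1     1     1     1     1
          3     1     1     1     2     2     2     3     3     3     4     4     4     5
          7     1     1     1     2     2     2     3     4     4     5     6     6     7

7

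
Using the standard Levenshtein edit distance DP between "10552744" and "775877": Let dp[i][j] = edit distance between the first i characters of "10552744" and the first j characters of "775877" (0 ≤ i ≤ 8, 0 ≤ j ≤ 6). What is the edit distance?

6

   ''  7  7  5  8  7  7
''  0  1  2  3  4  5  6
 1  1  1  2  3  4  5  6
 0  2  2  2  3  4  5  6
 5  3  3  3  2  3  4  5
 5  4  4  4  3  3  4  5
 2  5  5  5  4  4  4  5
 7  6  5  5  5  5  4  4
 4  7  6  6  6  6  5  5
 4  8  7  7  7  7  6  6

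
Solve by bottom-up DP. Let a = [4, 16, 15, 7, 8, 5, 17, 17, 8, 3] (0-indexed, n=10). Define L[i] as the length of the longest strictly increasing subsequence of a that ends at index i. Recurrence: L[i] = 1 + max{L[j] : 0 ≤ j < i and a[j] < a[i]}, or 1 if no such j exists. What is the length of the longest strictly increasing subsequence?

   i    0    1    2    3    4    5    6    7    8    9
a[i]    4   16   15    7    8    5   17   17    8    3
L[i]    1    2    2    2    3    2    4    4    3    1

4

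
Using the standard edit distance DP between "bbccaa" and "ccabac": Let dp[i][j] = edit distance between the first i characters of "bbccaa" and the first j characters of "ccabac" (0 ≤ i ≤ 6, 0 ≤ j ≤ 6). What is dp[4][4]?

4

   ''  c  c  a  b  a  c
''  0  1  2  3  4  5  6
 b  1  1  2  3  3  4  5
 b  2  2  2  3  3  4  5
 c  3  2  2  3  4  4  4
 c  4  3  2  3  4  5  4
 a  5  4  3  2  3  4  5
 a  6  5  4  3  3  3  4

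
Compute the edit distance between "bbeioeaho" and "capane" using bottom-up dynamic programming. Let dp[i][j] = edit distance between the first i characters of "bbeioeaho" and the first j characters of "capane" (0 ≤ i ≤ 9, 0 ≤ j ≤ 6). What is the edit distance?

   ''  c  a  p  a  n  e
''  0  1  2  3  4  5  6
 b  1  1  2  3  4  5  6
 b  2  2  2  3  4  5  6
 e  3  3  3  3  4  5  5
 i  4  4  4  4  4  5  6
 o  5  5  5  5  5  5  6
 e  6  6  6  6  6  6  5
 a  7  7  6  7  6  7  6
 h  8  8  7  7  7  7  7
 o  9  9  8  8  8  8  8

8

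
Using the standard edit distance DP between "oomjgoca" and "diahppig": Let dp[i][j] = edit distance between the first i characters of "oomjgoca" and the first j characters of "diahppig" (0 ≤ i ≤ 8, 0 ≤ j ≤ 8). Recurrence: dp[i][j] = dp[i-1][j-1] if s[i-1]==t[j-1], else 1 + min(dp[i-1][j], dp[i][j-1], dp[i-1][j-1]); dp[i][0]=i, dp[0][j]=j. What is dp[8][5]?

   ''  d  i  a  h  p  p  i  g
''  0  1  2  3  4  5  6  7  8
 o  1  1  2  3  4  5  6  7  8
 o  2  2  2  3  4  5  6  7  8
 m  3  3  3  3  4  5  6  7  8
 j  4  4  4  4  4  5  6  7  8
 g  5  5  5  5  5  5  6  7  7
 o  6  6  6  6  6  6  6  7  8
 c  7  7  7  7  7  7  7  7  8
 a  8  8  8  7  8  8  8  8  8

8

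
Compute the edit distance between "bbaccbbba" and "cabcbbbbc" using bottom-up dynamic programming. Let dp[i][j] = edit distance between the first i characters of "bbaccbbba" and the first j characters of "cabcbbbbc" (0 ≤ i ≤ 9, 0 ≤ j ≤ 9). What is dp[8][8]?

   ''  c  a  b  c  b  b  b  b  c
''  0  1  2  3  4  5  6  7  8  9
 b  1  1  2  2  3  4  5  6  7  8
 b  2  2  2  2  3  3  4  5  6  7
 a  3  3  2  3  3  4  4  5  6  7
 c  4  3  3  3  3  4  5  5  6  6
 c  5  4  4  4  3  4  5  6  6  6
 b  6  5  5  4  4  3  4  5  6  7
 b  7  6  6  5  5  4  3  4  5  6
 b  8  7  7  6  6  5  4  3  4  5
 a  9  8  7  7  7  6  5  4  4  5

4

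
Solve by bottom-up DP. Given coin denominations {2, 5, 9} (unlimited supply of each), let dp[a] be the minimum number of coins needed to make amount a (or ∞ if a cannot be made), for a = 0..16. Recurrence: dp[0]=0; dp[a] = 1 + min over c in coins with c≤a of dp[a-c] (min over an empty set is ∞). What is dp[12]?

3

 a  0  1  2  3  4  5  6  7  8  9 10 11 12 13 14 15 16
dp  0  -  1  -  2  1  3  2  4  1  2  2  3  3  2  3  3
(- denotes ∞ / unreachable)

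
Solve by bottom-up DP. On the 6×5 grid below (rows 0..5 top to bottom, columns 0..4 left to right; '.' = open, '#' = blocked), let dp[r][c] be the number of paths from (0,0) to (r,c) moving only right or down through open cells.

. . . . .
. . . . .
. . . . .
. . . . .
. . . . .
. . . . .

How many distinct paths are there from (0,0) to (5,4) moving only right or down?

r\c   0   1   2   3   4
  0   1   1   1   1   1
  1   1   2   3   4   5
  2   1   3   6  10  15
  3   1   4  10  20  35
  4   1   5  15  35  70
  5   1   6  21  56 126

126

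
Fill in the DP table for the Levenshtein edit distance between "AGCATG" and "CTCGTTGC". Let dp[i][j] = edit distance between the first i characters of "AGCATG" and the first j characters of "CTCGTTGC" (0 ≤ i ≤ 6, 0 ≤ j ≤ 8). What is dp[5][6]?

4

   ''  C  T  C  G  T  T  G  C
''  0  1  2  3  4  5  6  7  8
 A  1  1  2  3  4  5  6  7  8
 G  2  2  2  3  3  4  5  6  7
 C  3  2  3  2  3  4  5  6  6
 A  4  3  3  3  3  4  5  6  7
 T  5  4  3  4  4  3  4  5  6
 G  6  5  4  4  4  4  4  4  5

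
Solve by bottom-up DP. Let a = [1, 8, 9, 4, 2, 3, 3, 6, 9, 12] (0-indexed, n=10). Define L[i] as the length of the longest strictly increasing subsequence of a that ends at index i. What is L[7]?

4

   i    0    1    2    3    4    5    6    7    8    9
a[i]    1    8    9    4    2    3    3    6    9   12
L[i]    1    2    3    2    2    3    3    4    5    6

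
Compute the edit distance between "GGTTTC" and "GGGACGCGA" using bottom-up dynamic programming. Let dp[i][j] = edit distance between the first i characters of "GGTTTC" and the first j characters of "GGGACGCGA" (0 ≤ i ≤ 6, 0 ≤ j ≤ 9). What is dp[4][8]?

6

   ''  G  G  G  A  C  G  C  G  A
''  0  1  2  3  4  5  6  7  8  9
 G  1  0  1  2  3  4  5  6  7  8
 G  2  1  0  1  2  3  4  5  6  7
 T  3  2  1  1  2  3  4  5  6  7
 T  4  3  2  2  2  3  4  5  6  7
 T  5  4  3  3  3  3  4  5  6  7
 C  6  5  4  4  4  3  4  4  5  6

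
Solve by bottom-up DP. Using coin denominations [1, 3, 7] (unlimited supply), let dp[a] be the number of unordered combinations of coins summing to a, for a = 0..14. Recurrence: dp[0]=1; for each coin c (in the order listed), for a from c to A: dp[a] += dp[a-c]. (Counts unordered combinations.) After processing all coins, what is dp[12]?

after  coin     0     1     2     3     4     5     6     7     8     9    10    11    12    13    14
          1     1     1     1     1     1     1     1     1     1     1     1     1     1     1     1
          3     1     1     1     2     2     2     3     3     3     4     4     4     5     5     5
          7     1     1     1     2     2     2     3     4     4     5     6     6     7     8     9

7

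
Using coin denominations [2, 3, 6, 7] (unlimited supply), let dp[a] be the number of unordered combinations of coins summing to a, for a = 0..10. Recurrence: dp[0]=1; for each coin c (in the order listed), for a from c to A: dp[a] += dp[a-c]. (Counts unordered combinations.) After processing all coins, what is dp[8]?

3

after  coin     0     1     2     3     4     5     6     7     8     9    10
          2     1     0     1     0     1     0     1     0     1     0     1
          3     1     0     1     1     1     1     2     1     2     2     2
          6     1     0     1     1     1     1     3     1     3     3     3
          7     1     0     1     1     1     1     3     2     3     4     4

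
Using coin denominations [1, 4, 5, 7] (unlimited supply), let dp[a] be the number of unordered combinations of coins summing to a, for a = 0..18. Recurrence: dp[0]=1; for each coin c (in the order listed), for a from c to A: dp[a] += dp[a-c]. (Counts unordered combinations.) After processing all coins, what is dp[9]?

6

after  coin     0     1     2     3     4     5     6     7     8     9    10    11    12    13    14    15    16    17    18
          1     1     1     1     1     1     1     1     1     1     1     1     1     1     1     1     1     1     1     1
          4     1     1     1     1     2     2     2     2     3     3     3     3     4     4     4     4     5     5     5
          5     1     1     1     1     2     3     3     3     4     5     6     6     7     8     9    10    11    12    13
          7     1     1     1     1     2     3     3     4     5     6     7     8    10    11    13    15    17    19    21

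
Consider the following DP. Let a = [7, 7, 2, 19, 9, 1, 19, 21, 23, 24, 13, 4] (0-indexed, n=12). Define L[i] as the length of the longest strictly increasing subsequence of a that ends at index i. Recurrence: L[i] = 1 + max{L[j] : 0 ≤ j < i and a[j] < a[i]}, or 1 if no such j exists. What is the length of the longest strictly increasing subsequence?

   i    0    1    2    3    4    5    6    7    8    9   10   11
a[i]    7    7    2   19    9    1   19   21   23   24   13    4
L[i]    1    1    1    2    2    1    3    4    5    6    3    2

6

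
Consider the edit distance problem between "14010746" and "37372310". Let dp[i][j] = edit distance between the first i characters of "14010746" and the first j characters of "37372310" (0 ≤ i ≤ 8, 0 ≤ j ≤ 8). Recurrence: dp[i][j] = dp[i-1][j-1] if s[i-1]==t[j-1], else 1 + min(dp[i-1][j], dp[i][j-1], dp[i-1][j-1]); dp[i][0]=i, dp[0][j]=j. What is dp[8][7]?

   ''  3  7  3  7  2  3  1  0
''  0  1  2  3  4  5  6  7  8
 1  1  1  2  3  4  5  6  6  7
 4  2  2  2  3  4  5  6  7  7
 0  3  3  3  3  4  5  6  7  7
 1  4  4  4  4  4  5  6  6  7
 0  5  5  5  5  5  5  6  7  6
 7  6  6  5  6  5  6  6  7  7
 4  7  7  6  6  6  6  7  7  8
 6  8  8  7  7  7  7  7  8  8

8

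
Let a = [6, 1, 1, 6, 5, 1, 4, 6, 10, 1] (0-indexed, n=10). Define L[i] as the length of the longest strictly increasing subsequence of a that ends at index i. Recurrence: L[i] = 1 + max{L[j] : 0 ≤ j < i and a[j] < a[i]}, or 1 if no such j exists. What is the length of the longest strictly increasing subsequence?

   i    0    1    2    3    4    5    6    7    8    9
a[i]    6    1    1    6    5    1    4    6   10    1
L[i]    1    1    1    2    2    1    2    3    4    1

4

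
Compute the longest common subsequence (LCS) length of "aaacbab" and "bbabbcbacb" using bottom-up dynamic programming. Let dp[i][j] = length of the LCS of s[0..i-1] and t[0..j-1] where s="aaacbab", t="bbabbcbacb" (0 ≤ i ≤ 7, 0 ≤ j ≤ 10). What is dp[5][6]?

2

   ''  b  b  a  b  b  c  b  a  c  b
''  0  0  0  0  0  0  0  0  0  0  0
 a  0  0  0  1  1  1  1  1  1  1  1
 a  0  0  0  1  1  1  1  1  2  2  2
 a  0  0  0  1  1  1  1  1  2  2  2
 c  0  0  0  1  1  1  2  2  2  3  3
 b  0  1  1  1  2  2  2  3  3  3  4
 a  0  1  1  2  2  2  2  3  4  4  4
 b  0  1  2  2  3  3  3  3  4  4  5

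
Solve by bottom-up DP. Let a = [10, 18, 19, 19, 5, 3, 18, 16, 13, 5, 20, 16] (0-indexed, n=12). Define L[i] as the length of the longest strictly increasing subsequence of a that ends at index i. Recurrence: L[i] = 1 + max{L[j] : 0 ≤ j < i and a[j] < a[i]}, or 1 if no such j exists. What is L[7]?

   i    0    1    2    3    4    5    6    7    8    9   10   11
a[i]   10   18   19   19    5    3   18   16   13    5   20   16
L[i]    1    2    3    3    1    1    2    2    2    2    4    3

2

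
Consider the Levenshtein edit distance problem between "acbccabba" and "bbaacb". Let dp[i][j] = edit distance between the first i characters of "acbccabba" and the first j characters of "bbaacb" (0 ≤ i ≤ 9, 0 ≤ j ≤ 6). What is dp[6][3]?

4

   ''  b  b  a  a  c  b
''  0  1  2  3  4  5  6
 a  1  1  2  2  3  4  5
 c  2  2  2  3  3  3  4
 b  3  2  2  3  4  4  3
 c  4  3  3  3  4  4  4
 c  5  4  4  4  4  4  5
 a  6  5  5  4  4  5  5
 b  7  6  5  5  5  5  5
 b  8  7  6  6  6  6  5
 a  9  8  7  6  6  7  6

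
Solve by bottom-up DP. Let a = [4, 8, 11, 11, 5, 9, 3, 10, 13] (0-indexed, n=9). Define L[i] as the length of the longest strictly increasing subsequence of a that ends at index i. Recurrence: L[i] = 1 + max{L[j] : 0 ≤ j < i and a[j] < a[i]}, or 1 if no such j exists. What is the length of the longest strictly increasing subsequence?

   i    0    1    2    3    4    5    6    7    8
a[i]    4    8   11   11    5    9    3   10   13
L[i]    1    2    3    3    2    3    1    4    5

5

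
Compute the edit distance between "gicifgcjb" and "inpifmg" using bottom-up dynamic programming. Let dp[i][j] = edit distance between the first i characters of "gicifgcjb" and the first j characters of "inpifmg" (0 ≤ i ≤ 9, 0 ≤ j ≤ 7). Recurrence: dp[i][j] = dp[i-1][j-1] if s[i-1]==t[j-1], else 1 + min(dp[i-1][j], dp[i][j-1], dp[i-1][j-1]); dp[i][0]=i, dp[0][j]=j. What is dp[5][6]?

   ''  i  n  p  i  f  m  g
''  0  1  2  3  4  5  6  7
 g  1  1  2  3  4  5  6  6
 i  2  1  2  3  3  4  5  6
 c  3  2  2  3  4  4  5  6
 i  4  3  3  3  3  4  5  6
 f  5  4  4  4  4  3  4  5
 g  6  5  5  5  5  4  4  4
 c  7  6  6  6  6  5  5  5
 j  8  7  7  7  7  6  6  6
 b  9  8  8  8  8  7  7  7

4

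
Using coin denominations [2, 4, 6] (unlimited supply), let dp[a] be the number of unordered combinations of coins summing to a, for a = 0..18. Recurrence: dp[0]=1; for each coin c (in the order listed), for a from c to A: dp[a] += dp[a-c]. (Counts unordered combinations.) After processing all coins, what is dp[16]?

after  coin     0     1     2     3     4     5     6     7     8     9    10    11    12    13    14    15    16    17    18
          2     1     0     1     0     1     0     1     0     1     0     1     0     1     0     1     0     1     0     1
          4     1     0     1     0     2     0     2     0     3     0     3     0     4     0     4     0     5     0     5
          6     1     0     1     0     2     0     3     0     4     0     5     0     7     0     8     0    10     0    12

10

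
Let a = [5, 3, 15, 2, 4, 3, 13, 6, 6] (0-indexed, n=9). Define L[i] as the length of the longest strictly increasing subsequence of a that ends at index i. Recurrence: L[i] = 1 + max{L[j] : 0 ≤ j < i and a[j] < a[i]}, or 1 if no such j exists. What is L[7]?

3

   i    0    1    2    3    4    5    6    7    8
a[i]    5    3   15    2    4    3   13    6    6
L[i]    1    1    2    1    2    2    3    3    3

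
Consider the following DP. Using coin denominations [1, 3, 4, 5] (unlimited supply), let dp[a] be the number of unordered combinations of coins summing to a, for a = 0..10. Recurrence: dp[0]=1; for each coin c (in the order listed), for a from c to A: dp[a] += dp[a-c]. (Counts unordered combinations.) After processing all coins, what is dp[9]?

after  coin     0     1     2     3     4     5     6     7     8     9    10
          1     1     1     1     1     1     1     1     1     1     1     1
          3     1     1     1     2     2     2     3     3     3     4     4
          4     1     1     1     2     3     3     4     5     6     7     8
          5     1     1     1     2     3     4     5     6     8    10    12

10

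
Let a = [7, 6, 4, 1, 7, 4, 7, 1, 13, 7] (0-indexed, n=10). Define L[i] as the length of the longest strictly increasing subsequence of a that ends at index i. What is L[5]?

2

   i    0    1    2    3    4    5    6    7    8    9
a[i]    7    6    4    1    7    4    7    1   13    7
L[i]    1    1    1    1    2    2    3    1    4    3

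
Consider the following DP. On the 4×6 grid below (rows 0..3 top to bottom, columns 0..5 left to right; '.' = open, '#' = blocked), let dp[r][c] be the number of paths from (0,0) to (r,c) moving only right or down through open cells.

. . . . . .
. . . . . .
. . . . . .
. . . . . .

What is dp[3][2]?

r\c   0   1   2   3   4   5
  0   1   1   1   1   1   1
  1   1   2   3   4   5   6
  2   1   3   6  10  15  21
  3   1   4  10  20  35  56

10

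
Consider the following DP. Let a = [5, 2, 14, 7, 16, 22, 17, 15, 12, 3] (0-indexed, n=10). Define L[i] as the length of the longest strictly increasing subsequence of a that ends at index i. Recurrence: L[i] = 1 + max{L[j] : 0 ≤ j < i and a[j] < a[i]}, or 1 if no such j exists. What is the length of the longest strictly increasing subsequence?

4

   i    0    1    2    3    4    5    6    7    8    9
a[i]    5    2   14    7   16   22   17   15   12    3
L[i]    1    1    2    2    3    4    4    3    3    2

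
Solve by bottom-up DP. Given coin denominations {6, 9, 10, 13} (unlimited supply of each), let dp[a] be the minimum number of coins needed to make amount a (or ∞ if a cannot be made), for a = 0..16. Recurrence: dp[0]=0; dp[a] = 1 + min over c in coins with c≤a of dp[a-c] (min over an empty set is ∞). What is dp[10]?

1

 a  0  1  2  3  4  5  6  7  8  9 10 11 12 13 14 15 16
dp  0  -  -  -  -  -  1  -  -  1  1  -  2  1  -  2  2
(- denotes ∞ / unreachable)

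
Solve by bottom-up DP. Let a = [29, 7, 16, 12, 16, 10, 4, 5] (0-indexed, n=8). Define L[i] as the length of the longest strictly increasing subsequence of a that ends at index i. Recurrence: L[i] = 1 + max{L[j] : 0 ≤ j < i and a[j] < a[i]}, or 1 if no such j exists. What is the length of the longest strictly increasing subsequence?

   i    0    1    2    3    4    5    6    7
a[i]   29    7   16   12   16   10    4    5
L[i]    1    1    2    2    3    2    1    2

3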